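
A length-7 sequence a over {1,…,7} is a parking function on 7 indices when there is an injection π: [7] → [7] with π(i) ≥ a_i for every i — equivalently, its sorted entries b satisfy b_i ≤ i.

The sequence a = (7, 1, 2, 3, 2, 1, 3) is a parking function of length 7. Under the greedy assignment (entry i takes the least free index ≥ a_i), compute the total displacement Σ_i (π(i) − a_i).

Σπ(i) = 1+…+7 = 28; Σa = 7+1+2+3+2+1+3 = 19; disp = 28−19 = 9.

9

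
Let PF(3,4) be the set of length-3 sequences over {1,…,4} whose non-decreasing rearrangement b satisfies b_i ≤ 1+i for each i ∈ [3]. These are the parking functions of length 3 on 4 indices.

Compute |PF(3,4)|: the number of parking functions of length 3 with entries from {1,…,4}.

|PF(3,4)| = (5−3)·5^(3−1) = 2 · 25 = 50
Example (3,1,4) → sorted (1,3,4): b_i ≤ 1+i ∀i, a PF.

50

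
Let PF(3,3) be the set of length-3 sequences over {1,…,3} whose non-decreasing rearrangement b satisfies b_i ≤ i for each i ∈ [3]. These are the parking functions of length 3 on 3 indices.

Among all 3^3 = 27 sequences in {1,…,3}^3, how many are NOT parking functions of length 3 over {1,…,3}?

11

|PF| = (3−3+1)·(3+1)^(3−1) = 1 · 16 = 16
E.g. (3,3,2) → sorted (2,3,3): b_1=2>1, not a PF.
3^3 − 16 = 27 − 16 = 11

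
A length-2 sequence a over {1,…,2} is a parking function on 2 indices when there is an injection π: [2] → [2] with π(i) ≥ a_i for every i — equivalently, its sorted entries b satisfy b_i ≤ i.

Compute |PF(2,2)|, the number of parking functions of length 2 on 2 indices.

Count = 1·3^1 = 1·3 = 3 (Pollak)
One tuple (1,1) → sorted (1,1): b_i ≤ i ∀i, a PF.

3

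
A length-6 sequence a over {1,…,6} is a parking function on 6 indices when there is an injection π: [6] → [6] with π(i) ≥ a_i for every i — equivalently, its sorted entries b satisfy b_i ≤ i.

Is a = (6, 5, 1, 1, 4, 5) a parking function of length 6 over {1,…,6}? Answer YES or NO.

NO

Sorted: b = (1, 1, 4, 5, 5, 6).
  b_1=1 ≤ 1
  b_2=1 ≤ 2
  b_3=4 > 3
  fails at i=3 ⇒ NO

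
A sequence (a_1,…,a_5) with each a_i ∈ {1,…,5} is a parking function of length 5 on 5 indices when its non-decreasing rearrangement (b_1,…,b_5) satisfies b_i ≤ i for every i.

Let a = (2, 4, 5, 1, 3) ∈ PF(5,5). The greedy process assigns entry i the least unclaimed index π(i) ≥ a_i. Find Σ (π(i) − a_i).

Σπ = 15 ({1..5} each once); Σa = 2+4+5+1+3 = 15; disp = 15−15 = 0.

0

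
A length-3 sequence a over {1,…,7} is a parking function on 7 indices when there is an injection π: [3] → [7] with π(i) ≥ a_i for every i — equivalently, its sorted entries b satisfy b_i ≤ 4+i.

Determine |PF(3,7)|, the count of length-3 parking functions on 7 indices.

|PF| = (8−3)·8^(3−1) = 5 · 64 = 320
Example (6,7,3) → sorted (3,6,7): b_i ≤ 4+i ∀i, a PF.

320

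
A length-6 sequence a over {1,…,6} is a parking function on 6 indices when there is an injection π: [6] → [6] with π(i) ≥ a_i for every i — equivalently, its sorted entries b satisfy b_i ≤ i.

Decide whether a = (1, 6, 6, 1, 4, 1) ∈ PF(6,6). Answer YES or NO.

Order a: b = (1, 1, 1, 4, 6, 6).
  b_1=1 ≤ 1
  b_2=1 ≤ 2
  b_3=1 ≤ 3
  b_4=4 ≤ 4
  b_5=6 > 5
  fails at i=5 ⇒ NO

NO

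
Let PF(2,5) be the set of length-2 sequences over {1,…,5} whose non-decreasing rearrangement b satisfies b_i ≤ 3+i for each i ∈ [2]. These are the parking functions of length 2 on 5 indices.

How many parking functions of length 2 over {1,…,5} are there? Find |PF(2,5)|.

|PF(2,5)| = (6−2)·6^(2−1) = 4 · 6 = 24 (Konheim–Weiss)
Example (4,3) → sorted (3,4): b_i ≤ 3+i ∀i, a PF.

24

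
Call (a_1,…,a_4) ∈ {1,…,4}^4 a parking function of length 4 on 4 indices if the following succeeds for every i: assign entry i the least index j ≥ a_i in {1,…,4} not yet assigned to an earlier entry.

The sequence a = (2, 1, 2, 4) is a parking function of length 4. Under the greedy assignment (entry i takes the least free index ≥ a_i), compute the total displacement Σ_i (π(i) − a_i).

1

Σπ = 10 ({1..4} each once); Σa = 2+1+2+4 = 9; disp = 10−9 = 1.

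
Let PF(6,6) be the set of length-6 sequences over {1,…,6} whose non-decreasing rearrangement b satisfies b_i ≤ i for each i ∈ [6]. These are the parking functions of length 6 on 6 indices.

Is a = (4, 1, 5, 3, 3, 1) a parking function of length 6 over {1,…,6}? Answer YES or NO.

YES

Sorted: b = (1, 1, 3, 3, 4, 5).
  b_1=1 ≤ 1
  b_2=1 ≤ 2
  b_3=3 ≤ 3
  b_4=3 ≤ 4
  b_5=4 ≤ 5
  b_6=5 ≤ 6
All bounds hold ⇒ YES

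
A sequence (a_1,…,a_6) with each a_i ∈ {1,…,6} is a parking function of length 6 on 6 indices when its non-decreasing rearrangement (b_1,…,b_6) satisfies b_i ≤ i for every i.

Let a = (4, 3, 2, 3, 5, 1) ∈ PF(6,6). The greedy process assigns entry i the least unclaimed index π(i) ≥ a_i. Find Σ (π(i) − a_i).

3

Σπ = 21 ({1..6} each once); Σa = 4+3+2+3+5+1 = 18; disp = 21−18 = 3.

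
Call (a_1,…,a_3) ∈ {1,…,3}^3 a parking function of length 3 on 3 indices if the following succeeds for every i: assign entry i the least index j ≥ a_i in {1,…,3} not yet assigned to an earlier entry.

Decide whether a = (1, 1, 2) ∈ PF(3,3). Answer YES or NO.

YES

Order a: b = (1, 1, 2).
  b_1=1 ≤ 1
  b_2=1 ≤ 2
  b_3=2 ≤ 3
All bounds hold ⇒ YES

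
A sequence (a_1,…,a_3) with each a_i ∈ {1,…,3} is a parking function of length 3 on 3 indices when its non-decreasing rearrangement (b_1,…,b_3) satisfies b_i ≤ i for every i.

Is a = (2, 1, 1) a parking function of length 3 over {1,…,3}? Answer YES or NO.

YES

Sorted: b = (1, 1, 2).
  b_1=1 ≤ 1
  b_2=1 ≤ 2
  b_3=2 ≤ 3
All bounds hold ⇒ YES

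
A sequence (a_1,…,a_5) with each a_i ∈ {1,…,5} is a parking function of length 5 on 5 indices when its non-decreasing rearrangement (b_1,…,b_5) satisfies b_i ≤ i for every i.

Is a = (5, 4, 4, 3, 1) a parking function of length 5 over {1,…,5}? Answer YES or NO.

Rearranged: b = (1, 3, 4, 4, 5).
  b_1=1 ≤ 1
  b_2=3 > 2
  fails at i=2 ⇒ NO

NO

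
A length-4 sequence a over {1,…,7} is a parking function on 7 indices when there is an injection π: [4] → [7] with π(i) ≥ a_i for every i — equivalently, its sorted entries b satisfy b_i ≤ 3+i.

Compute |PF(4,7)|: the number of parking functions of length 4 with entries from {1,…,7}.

|PF(4,7)| = 4·8^3 = 4×512 = 2048 (Pollak)
E.g. (4,2,4,3) → sorted (2,3,4,4): b_i ≤ 3+i ∀i, a PF.

2048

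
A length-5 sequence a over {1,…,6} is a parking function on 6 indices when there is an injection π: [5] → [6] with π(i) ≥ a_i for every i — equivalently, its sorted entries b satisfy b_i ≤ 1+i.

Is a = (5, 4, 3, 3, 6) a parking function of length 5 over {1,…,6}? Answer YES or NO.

Order a: b = (3, 3, 4, 5, 6).
  b_1=3 > 2
  fails at i=1 ⇒ NO

NO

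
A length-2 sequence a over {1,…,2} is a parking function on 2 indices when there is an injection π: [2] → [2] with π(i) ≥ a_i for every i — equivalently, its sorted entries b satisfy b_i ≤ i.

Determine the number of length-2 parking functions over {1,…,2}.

|PF| = (2−2+1)·(2+1)^(2−1) = 1·3 = 3 [KW]
Check (1,2) → sorted (1,2): b_i ≤ i ∀i, a PF.

3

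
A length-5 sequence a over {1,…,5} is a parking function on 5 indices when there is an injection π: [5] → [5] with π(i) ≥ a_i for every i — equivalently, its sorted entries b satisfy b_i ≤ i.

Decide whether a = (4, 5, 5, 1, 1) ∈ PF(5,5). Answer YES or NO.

NO

Order a: b = (1, 1, 4, 5, 5).
  b_1=1 ≤ 1
  b_2=1 ≤ 2
  b_3=4 > 3
  fails at i=3 ⇒ NO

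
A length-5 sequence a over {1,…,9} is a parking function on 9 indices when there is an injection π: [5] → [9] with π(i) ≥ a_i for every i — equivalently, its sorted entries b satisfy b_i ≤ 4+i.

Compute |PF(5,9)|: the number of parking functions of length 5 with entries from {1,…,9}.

#PF = (9−5+1)·(9+1)^(5−1) = 5·10000 = 50000 [KW]
E.g. (8,6,1,1,7) → sorted (1,1,6,7,8): b_i ≤ 4+i ∀i, a PF.

50000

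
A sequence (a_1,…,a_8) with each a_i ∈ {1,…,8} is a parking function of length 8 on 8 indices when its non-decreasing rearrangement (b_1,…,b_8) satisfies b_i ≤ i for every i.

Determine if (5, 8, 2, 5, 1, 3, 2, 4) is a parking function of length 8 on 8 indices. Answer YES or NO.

Order a: b = (1, 2, 2, 3, 4, 5, 5, 8).
  b_1=1 ≤ 1
  b_2=2 ≤ 2
  b_3=2 ≤ 3
  b_4=3 ≤ 4
  b_5=4 ≤ 5
  b_6=5 ≤ 6
  b_7=5 ≤ 7
  b_8=8 ≤ 8
All bounds hold ⇒ YES

YES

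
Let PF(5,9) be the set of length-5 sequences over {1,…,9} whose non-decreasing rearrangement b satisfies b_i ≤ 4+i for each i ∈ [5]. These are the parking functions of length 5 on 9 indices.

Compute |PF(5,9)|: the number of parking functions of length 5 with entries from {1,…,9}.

50000

|PF(5,9)| = (9+1−5)·(9+1)^{5−1} = 5·10000 = 50000 (Pollak)
One tuple (8,3,7,3,5) → sorted (3,3,5,7,8): b_i ≤ 4+i ∀i, a PF.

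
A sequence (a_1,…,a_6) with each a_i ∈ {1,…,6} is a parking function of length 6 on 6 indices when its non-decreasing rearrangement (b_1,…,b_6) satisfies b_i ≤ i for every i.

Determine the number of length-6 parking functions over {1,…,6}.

16807

Count = (6−6+1)·(6+1)^(6−1) = 1 · 16807 = 16807 (Pollak)
Check (6,2,3,4,1,2) → sorted (1,2,2,3,4,6): b_i ≤ i ∀i, a PF.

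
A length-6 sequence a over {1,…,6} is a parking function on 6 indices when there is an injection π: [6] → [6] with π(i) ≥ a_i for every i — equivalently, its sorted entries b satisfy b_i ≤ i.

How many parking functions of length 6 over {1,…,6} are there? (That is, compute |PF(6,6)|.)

|PF(6,6)| = (7−6)·7^(6−1) = 1×16807 = 16807 [KW]
One tuple (5,2,1,5,1,2) → sorted (1,1,2,2,5,5): b_i ≤ i ∀i, a PF.

16807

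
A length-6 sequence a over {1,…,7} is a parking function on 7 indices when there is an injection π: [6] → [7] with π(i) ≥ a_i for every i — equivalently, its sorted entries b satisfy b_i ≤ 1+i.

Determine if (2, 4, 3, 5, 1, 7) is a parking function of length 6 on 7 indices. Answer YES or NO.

Order a: b = (1, 2, 3, 4, 5, 7).
  b_1=1 ≤ 2
  b_2=2 ≤ 3
  b_3=3 ≤ 4
  b_4=4 ≤ 5
  b_5=5 ≤ 6
  b_6=7 ≤ 7
All bounds hold ⇒ YES

YES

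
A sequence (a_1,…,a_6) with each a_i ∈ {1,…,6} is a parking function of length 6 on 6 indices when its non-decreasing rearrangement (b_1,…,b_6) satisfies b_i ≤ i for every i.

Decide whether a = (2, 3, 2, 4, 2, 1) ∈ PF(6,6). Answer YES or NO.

Order a: b = (1, 2, 2, 2, 3, 4).
  b_1=1 ≤ 1
  b_2=2 ≤ 2
  b_3=2 ≤ 3
  b_4=2 ≤ 4
  b_5=3 ≤ 5
  b_6=4 ≤ 6
All bounds hold ⇒ YES

YES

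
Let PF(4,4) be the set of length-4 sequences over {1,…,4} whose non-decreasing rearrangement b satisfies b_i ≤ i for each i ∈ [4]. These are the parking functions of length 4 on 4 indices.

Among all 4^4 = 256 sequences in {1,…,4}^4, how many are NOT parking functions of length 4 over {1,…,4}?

131

|PF(4,4)| = (4+1−4)·(4+1)^{4−1} = 1×125 = 125 (Pollak)
One tuple (4,2,4,3) → sorted (2,3,4,4): b_1=2>1, not a PF.
So 256 − 125 = 131 fail.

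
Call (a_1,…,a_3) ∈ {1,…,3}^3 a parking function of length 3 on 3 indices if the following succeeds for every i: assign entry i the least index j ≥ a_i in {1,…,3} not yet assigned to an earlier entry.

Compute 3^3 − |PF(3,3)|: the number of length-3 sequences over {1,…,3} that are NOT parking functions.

11

Count = (3−3+1)·(3+1)^(3−1) = 1·16 = 16 (Pollak)
Check (3,2,3) → sorted (2,3,3): b_1=2>1, not a PF.
So 27 − 16 = 11 fail.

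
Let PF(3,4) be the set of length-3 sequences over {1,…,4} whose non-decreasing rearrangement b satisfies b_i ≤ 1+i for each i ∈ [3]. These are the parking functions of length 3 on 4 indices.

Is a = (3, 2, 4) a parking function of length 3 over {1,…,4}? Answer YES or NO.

YES

Rearranged: b = (2, 3, 4).
  b_1=2 ≤ 2
  b_2=3 ≤ 3
  b_3=4 ≤ 4
All bounds hold ⇒ YES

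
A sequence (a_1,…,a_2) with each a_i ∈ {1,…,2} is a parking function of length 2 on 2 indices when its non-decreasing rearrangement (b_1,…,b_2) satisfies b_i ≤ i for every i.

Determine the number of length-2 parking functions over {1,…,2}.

|PF(2,2)| = 1·3^1 = 1 · 3 = 3 (Konheim–Weiss)
One tuple (1,1) → sorted (1,1): b_i ≤ i ∀i, a PF.

3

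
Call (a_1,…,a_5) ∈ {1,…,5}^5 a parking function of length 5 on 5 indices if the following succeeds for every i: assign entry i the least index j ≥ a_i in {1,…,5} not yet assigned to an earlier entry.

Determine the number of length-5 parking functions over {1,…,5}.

|PF(5,5)| = (6−5)·6^(5−1) = 1·1296 = 1296 (Pollak)
Check (2,5,1,2,1) → sorted (1,1,2,2,5): b_i ≤ i ∀i, a PF.

1296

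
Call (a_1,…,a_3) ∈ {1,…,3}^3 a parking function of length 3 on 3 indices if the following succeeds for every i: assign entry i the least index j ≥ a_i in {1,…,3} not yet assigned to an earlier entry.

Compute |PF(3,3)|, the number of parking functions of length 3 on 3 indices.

16

|PF(3,3)| = (3−3+1)·(3+1)^(3−1) = 1·16 = 16 (Konheim–Weiss)
Example (3,2,1) → sorted (1,2,3): b_i ≤ i ∀i, a PF.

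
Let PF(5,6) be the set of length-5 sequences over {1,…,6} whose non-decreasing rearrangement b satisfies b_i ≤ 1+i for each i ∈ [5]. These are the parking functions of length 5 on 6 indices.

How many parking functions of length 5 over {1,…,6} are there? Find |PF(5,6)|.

4802

Count = (6+1−5)·(6+1)^{5−1} = 2×2401 = 4802 (Konheim–Weiss)
Check (5,2,5,3,4) → sorted (2,3,4,5,5): b_i ≤ 1+i ∀i, a PF.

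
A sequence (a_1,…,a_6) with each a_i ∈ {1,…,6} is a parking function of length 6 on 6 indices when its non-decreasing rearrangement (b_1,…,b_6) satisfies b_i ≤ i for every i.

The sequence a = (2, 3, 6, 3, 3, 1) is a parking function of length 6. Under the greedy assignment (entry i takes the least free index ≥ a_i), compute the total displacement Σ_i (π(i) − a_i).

Σπ = 6·7/2 = 21 (π permutes [6]); Σa = 2+3+6+3+3+1 = 18; disp = 21−18 = 3.

3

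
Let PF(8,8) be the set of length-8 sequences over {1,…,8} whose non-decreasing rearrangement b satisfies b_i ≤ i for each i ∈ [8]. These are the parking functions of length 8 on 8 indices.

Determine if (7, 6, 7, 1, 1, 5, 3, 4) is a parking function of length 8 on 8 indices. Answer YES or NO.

YES

Rearranged: b = (1, 1, 3, 4, 5, 6, 7, 7).
  b_1=1 ≤ 1
  b_2=1 ≤ 2
  b_3=3 ≤ 3
  b_4=4 ≤ 4
  b_5=5 ≤ 5
  b_6=6 ≤ 6
  b_7=7 ≤ 7
  b_8=7 ≤ 8
All bounds hold ⇒ YES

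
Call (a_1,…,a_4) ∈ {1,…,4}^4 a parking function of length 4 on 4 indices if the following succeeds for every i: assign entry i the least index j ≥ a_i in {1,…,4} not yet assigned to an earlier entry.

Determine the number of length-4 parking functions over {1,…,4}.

|PF(4,4)| = (4+1−4)·(4+1)^{4−1} = 1·125 = 125 (Pollak)
E.g. (2,1,2,1) → sorted (1,1,2,2): b_i ≤ i ∀i, a PF.

125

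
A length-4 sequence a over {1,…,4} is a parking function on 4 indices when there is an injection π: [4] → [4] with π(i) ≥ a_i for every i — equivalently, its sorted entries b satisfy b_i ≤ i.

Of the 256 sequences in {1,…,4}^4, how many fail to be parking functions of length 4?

131

|PF| = 1·5^3 = 1 · 125 = 125 (Konheim–Weiss)
E.g. (4,3,2,4) → sorted (2,3,4,4): b_1=2>1, not a PF.
So 256 − 125 = 131 fail.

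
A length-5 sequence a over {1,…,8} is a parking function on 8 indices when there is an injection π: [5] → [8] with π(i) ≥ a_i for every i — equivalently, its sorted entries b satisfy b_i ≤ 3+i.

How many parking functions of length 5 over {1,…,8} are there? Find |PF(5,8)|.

26244

#PF = (8+1−5)·(8+1)^{5−1} = 4 · 6561 = 26244 (Pollak)
Check (1,3,1,5,1) → sorted (1,1,1,3,5): b_i ≤ 3+i ∀i, a PF.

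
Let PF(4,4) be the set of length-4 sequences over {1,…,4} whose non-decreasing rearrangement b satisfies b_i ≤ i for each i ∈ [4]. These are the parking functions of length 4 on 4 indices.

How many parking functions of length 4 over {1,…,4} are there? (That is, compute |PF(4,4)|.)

|PF(4,4)| = (5−4)·5^(4−1) = 1×125 = 125 [KW]
Check (4,3,1,2) → sorted (1,2,3,4): b_i ≤ i ∀i, a PF.

125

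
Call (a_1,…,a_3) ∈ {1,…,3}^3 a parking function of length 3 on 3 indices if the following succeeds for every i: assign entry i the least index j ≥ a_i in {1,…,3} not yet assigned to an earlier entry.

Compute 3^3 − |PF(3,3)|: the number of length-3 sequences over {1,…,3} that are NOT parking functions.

|PF(3,3)| = (4−3)·4^(3−1) = 1×16 = 16
One tuple (3,3,2) → sorted (2,3,3): b_1=2>1, not a PF.
3^3 − 16 = 27 − 16 = 11

11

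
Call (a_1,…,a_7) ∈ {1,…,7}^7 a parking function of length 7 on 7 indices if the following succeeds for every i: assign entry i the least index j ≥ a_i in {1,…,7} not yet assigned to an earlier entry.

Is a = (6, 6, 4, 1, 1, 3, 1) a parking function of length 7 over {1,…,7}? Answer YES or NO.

Order a: b = (1, 1, 1, 3, 4, 6, 6).
  b_1=1 ≤ 1
  b_2=1 ≤ 2
  b_3=1 ≤ 3
  b_4=3 ≤ 4
  b_5=4 ≤ 5
  b_6=6 ≤ 6
  b_7=6 ≤ 7
All bounds hold ⇒ YES

YES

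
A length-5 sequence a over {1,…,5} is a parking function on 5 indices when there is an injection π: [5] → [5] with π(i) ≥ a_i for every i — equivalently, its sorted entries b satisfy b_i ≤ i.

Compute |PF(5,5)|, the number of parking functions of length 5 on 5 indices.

Count = (5−5+1)·(5+1)^(5−1) = 1×1296 = 1296 (Pollak)
Example (2,1,4,1,3) → sorted (1,1,2,3,4): b_i ≤ i ∀i, a PF.

1296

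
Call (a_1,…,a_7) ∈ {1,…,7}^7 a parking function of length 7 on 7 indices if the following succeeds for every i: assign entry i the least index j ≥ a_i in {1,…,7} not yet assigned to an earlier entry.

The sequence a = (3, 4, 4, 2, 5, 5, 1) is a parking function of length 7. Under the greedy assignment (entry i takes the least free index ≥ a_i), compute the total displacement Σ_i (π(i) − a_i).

Σπ = 7·8/2 = 28 (π permutes [7]); Σa = 3+4+4+2+5+5+1 = 24; disp = 28−24 = 4.

4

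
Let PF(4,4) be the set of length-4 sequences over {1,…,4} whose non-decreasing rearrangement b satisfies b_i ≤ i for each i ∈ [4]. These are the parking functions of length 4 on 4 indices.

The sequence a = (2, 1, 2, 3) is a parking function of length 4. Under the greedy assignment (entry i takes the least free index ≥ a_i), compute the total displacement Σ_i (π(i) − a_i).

Σπ = 10 ({1..4} each once); Σa = 2+1+2+3 = 8; disp = 10−8 = 2.

2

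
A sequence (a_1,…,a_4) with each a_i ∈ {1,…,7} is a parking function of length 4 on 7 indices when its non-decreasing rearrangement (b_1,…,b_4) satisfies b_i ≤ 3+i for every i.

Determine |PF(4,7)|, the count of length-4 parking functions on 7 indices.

|PF| = (8−4)·8^(4−1) = 4 · 512 = 2048
One tuple (1,1,1,6) → sorted (1,1,1,6): b_i ≤ 3+i ∀i, a PF.

2048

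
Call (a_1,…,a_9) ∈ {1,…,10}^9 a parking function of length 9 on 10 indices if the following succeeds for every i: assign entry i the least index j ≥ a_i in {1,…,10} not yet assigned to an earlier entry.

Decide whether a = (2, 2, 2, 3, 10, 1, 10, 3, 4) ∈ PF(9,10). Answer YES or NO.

NO

Sorted: b = (1, 2, 2, 2, 3, 3, 4, 10, 10).
  b_1=1 ≤ 2
  b_2=2 ≤ 3
  b_3=2 ≤ 4
  b_4=2 ≤ 5
  b_5=3 ≤ 6
  b_6=3 ≤ 7
  b_7=4 ≤ 8
  b_8=10 > 9
  fails at i=8 ⇒ NO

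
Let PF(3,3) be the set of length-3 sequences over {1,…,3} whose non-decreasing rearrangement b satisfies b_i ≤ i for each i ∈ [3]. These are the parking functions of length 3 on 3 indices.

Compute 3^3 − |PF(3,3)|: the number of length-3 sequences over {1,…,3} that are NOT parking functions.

11

#PF = 1·4^2 = 1 · 16 = 16 (Konheim–Weiss)
One tuple (3,3,2) → sorted (2,3,3): b_1=2>1, not a PF.
So 27 − 16 = 11 fail.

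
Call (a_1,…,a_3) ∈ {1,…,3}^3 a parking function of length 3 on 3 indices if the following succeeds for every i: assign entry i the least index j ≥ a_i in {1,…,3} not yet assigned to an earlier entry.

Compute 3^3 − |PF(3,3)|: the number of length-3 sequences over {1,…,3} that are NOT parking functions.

|PF(3,3)| = (4−3)·4^(3−1) = 1·16 = 16
Example (3,3,3) → sorted (3,3,3): b_1=3>1, not a PF.
So 27 − 16 = 11 fail.

11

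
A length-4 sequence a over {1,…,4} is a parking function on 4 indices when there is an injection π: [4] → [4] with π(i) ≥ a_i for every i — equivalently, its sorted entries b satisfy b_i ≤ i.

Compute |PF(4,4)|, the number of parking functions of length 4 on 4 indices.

125

|PF| = 1·5^3 = 1·125 = 125 (Konheim–Weiss)
One tuple (2,1,4,2) → sorted (1,2,2,4): b_i ≤ i ∀i, a PF.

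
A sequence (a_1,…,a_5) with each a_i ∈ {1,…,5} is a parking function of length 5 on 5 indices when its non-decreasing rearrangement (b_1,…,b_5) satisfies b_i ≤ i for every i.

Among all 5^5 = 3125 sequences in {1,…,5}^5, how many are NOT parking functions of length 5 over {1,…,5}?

1829

|PF| = (6−5)·6^(5−1) = 1·1296 = 1296 (Pollak)
Check (3,2,2,2,4) → sorted (2,2,2,3,4): b_1=2>1, not a PF.
5^5 − 1296 = 3125 − 1296 = 1829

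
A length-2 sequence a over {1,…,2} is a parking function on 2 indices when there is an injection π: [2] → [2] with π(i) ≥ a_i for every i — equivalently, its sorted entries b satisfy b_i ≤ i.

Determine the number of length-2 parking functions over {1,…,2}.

3

|PF(2,2)| = 1·3^1 = 1×3 = 3 (Pollak)
Check (1,2) → sorted (1,2): b_i ≤ i ∀i, a PF.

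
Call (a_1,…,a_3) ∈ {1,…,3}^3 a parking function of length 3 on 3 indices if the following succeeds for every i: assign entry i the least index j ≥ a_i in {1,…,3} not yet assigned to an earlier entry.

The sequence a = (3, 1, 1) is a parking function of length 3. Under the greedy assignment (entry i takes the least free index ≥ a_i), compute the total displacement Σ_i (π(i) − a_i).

1

Σπ = 3·4/2 = 6 (π permutes [3]); Σa = 3+1+1 = 5; disp = 6−5 = 1.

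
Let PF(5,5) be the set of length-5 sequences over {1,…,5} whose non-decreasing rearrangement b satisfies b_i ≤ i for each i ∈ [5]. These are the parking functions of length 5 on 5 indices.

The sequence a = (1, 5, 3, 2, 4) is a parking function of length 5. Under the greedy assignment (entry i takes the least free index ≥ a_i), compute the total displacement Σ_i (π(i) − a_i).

Σπ(i) = 1+…+5 = 15; Σa = 1+5+3+2+4 = 15; disp = 15−15 = 0.

0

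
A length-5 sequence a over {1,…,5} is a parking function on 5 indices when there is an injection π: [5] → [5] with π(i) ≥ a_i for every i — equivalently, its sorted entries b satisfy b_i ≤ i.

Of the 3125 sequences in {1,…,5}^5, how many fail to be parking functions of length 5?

1829

#PF = (5+1−5)·(5+1)^{5−1} = 1 · 1296 = 1296 [KW]
Example (5,4,3,2,2) → sorted (2,2,3,4,5): b_1=2>1, not a PF.
So 3125 − 1296 = 1829 fail.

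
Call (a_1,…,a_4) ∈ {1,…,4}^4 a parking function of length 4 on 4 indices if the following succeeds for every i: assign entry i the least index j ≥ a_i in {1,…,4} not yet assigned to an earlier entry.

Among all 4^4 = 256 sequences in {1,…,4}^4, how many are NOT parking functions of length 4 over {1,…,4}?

131

Count = (4+1−4)·(4+1)^{4−1} = 1 · 125 = 125 [KW]
Check (3,4,4,4) → sorted (3,4,4,4): b_1=3>1, not a PF.
4^4 − 125 = 256 − 125 = 131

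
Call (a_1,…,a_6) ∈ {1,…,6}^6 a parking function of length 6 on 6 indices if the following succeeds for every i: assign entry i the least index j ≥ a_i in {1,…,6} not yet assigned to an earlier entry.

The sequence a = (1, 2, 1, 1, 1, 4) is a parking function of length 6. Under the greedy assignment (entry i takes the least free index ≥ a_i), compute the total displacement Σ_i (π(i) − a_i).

11

Σπ = 6·7/2 = 21 (π permutes [6]); Σa = 1+2+1+1+1+4 = 10; disp = 21−10 = 11.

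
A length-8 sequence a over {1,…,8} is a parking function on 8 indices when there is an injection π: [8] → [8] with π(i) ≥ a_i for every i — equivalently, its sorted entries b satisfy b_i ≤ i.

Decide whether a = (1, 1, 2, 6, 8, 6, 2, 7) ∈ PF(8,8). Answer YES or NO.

NO

Rearranged: b = (1, 1, 2, 2, 6, 6, 7, 8).
  b_1=1 ≤ 1
  b_2=1 ≤ 2
  b_3=2 ≤ 3
  b_4=2 ≤ 4
  b_5=6 > 5
  fails at i=5 ⇒ NO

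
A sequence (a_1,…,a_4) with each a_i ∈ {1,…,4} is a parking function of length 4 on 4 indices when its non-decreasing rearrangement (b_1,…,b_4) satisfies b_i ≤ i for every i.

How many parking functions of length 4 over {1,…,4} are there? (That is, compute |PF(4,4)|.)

|PF(4,4)| = (4−4+1)·(4+1)^(4−1) = 1×125 = 125 (Pollak)
Example (2,1,1,1) → sorted (1,1,1,2): b_i ≤ i ∀i, a PF.

125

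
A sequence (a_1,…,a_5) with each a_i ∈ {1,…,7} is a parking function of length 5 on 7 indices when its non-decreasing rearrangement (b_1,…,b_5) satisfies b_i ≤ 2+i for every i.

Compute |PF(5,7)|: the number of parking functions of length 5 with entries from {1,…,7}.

Count = 3·8^4 = 3·4096 = 12288 (Konheim–Weiss)
E.g. (3,7,1,3,2) → sorted (1,2,3,3,7): b_i ≤ 2+i ∀i, a PF.

12288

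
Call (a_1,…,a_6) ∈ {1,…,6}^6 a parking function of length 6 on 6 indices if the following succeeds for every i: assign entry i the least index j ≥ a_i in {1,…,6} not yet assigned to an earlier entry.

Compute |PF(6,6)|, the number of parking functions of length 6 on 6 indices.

#PF = (7−6)·7^(6−1) = 1·16807 = 16807 (Konheim–Weiss)
Example (4,3,1,1,2,5) → sorted (1,1,2,3,4,5): b_i ≤ i ∀i, a PF.

16807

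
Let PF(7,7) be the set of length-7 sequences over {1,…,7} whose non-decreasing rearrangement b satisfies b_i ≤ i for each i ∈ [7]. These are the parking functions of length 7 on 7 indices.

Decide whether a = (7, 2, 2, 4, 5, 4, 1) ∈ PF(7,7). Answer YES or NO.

Order a: b = (1, 2, 2, 4, 4, 5, 7).
  b_1=1 ≤ 1
  b_2=2 ≤ 2
  b_3=2 ≤ 3
  b_4=4 ≤ 4
  b_5=4 ≤ 5
  b_6=5 ≤ 6
  b_7=7 ≤ 7
All bounds hold ⇒ YES

YES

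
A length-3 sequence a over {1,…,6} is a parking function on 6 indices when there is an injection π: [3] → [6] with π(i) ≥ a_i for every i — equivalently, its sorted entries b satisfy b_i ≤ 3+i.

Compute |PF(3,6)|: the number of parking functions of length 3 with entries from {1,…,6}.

|PF| = (7−3)·7^(3−1) = 4×49 = 196 (Pollak)
Check (3,3,1) → sorted (1,3,3): b_i ≤ 3+i ∀i, a PF.

196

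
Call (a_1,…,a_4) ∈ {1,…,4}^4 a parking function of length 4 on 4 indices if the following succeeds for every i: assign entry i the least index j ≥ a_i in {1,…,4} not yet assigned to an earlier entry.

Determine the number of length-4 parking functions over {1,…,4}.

125

#PF = (5−4)·5^(4−1) = 1×125 = 125
Check (1,4,3,1) → sorted (1,1,3,4): b_i ≤ i ∀i, a PF.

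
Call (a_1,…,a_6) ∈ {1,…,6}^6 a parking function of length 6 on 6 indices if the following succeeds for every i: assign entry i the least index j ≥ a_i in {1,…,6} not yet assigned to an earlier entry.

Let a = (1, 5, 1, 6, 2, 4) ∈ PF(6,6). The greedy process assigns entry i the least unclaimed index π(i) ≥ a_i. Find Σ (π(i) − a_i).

2

Σπ = 21 ({1..6} each once); Σa = 1+5+1+6+2+4 = 19; disp = 21−19 = 2.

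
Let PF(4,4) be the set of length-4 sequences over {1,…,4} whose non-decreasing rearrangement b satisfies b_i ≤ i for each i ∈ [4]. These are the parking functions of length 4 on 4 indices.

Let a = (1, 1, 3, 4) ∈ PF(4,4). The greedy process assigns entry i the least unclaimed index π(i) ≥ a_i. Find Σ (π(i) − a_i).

1

Σπ(i) = 1+…+4 = 10; Σa = 1+1+3+4 = 9; disp = 10−9 = 1.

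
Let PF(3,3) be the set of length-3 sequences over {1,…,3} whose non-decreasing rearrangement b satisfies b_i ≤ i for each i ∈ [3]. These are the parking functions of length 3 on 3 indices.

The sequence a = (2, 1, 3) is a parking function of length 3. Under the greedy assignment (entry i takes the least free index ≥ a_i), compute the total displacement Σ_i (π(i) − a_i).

0

Σπ = 6 ({1..3} each once); Σa = 2+1+3 = 6; disp = 6−6 = 0.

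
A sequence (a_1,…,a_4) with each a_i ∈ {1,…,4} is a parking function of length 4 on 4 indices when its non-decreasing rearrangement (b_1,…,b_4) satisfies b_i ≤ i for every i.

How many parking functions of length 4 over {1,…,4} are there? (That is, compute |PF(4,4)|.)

Count = (4−4+1)·(4+1)^(4−1) = 1 · 125 = 125
E.g. (1,1,4,2) → sorted (1,1,2,4): b_i ≤ i ∀i, a PF.

125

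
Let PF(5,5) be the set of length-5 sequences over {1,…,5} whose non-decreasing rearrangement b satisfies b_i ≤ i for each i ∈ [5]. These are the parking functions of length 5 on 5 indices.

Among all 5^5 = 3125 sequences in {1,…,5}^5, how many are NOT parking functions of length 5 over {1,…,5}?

#PF = (5+1−5)·(5+1)^{5−1} = 1·1296 = 1296
Example (4,3,5,3,5) → sorted (3,3,4,5,5): b_1=3>1, not a PF.
So 3125 − 1296 = 1829 fail.

1829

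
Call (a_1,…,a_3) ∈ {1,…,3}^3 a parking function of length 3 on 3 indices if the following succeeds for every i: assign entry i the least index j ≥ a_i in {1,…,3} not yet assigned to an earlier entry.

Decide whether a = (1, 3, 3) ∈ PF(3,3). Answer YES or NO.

NO

Order a: b = (1, 3, 3).
  b_1=1 ≤ 1
  b_2=3 > 2
  fails at i=2 ⇒ NO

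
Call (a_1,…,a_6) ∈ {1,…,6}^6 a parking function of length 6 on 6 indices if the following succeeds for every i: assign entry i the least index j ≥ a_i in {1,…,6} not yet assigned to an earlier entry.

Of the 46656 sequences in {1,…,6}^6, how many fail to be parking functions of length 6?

29849

|PF(6,6)| = 1·7^5 = 1·16807 = 16807 (Konheim–Weiss)
E.g. (4,2,6,5,2,3) → sorted (2,2,3,4,5,6): b_1=2>1, not a PF.
Total 46656; non-PF = 46656−16807 = 29849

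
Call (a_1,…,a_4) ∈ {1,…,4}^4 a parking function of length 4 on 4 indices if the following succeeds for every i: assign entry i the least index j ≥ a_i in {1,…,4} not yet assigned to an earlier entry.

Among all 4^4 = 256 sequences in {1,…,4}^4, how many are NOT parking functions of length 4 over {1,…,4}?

131

|PF(4,4)| = (4+1−4)·(4+1)^{4−1} = 1×125 = 125
E.g. (2,3,3,3) → sorted (2,3,3,3): b_1=2>1, not a PF.
Total 256; non-PF = 256−125 = 131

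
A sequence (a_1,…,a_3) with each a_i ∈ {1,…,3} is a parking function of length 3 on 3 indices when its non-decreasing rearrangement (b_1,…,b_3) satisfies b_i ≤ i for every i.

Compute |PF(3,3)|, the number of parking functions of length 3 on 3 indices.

16

#PF = (3+1−3)·(3+1)^{3−1} = 1×16 = 16
Check (1,2,1) → sorted (1,1,2): b_i ≤ i ∀i, a PF.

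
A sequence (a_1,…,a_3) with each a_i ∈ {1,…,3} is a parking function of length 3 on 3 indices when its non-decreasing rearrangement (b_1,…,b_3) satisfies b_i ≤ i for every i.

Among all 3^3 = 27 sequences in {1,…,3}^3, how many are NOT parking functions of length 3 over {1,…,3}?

#PF = (4−3)·4^(3−1) = 1·16 = 16 (Pollak)
One tuple (3,2,2) → sorted (2,2,3): b_1=2>1, not a PF.
So 27 − 16 = 11 fail.

11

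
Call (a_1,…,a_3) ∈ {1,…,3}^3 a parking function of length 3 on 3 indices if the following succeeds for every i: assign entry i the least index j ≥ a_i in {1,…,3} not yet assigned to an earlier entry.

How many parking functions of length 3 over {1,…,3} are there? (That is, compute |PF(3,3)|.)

#PF = (4−3)·4^(3−1) = 1 · 16 = 16 (Konheim–Weiss)
Example (1,3,2) → sorted (1,2,3): b_i ≤ i ∀i, a PF.

16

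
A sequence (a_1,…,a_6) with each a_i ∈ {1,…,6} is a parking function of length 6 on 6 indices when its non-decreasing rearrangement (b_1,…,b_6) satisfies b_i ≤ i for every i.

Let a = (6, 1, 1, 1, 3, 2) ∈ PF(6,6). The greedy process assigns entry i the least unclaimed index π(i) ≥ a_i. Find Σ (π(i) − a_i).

7

Σπ(i) = 1+…+6 = 21; Σa = 6+1+1+1+3+2 = 14; disp = 21−14 = 7.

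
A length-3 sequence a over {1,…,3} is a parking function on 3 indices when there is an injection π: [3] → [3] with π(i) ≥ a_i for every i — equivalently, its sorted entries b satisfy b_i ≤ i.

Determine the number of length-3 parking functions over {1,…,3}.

Count = 1·4^2 = 1×16 = 16
Check (1,2,1) → sorted (1,1,2): b_i ≤ i ∀i, a PF.

16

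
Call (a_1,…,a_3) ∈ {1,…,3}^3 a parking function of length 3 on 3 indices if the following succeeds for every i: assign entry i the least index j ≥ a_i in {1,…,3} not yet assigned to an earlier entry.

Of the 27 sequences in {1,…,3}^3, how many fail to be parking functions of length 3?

11

|PF| = (3+1−3)·(3+1)^{3−1} = 1·16 = 16 (Konheim–Weiss)
Check (3,3,2) → sorted (2,3,3): b_1=2>1, not a PF.
Total 27; non-PF = 27−16 = 11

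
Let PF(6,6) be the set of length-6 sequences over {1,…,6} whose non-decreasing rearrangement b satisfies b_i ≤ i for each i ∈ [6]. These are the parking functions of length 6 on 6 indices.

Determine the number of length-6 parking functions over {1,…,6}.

#PF = (6+1−6)·(6+1)^{6−1} = 1×16807 = 16807
E.g. (1,4,1,4,4,3) → sorted (1,1,3,4,4,4): b_i ≤ i ∀i, a PF.

16807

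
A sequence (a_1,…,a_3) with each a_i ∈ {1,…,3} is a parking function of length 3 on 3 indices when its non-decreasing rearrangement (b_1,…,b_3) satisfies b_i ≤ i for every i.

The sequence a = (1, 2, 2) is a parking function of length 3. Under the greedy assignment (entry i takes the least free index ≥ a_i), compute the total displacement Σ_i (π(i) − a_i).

Σπ = 6 ({1..3} each once); Σa = 1+2+2 = 5; disp = 6−5 = 1.

1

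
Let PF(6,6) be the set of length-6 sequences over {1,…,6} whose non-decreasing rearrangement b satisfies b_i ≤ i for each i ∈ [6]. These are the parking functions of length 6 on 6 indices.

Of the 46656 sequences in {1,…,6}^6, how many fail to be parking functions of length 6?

|PF| = 1·7^5 = 1×16807 = 16807 (Konheim–Weiss)
One tuple (5,6,3,4,5,5) → sorted (3,4,5,5,5,6): b_1=3>1, not a PF.
Total 46656; non-PF = 46656−16807 = 29849

29849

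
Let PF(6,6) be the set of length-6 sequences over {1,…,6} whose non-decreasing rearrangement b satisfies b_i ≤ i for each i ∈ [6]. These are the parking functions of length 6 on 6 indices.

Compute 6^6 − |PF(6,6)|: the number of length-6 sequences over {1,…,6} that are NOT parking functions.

|PF| = (6+1−6)·(6+1)^{6−1} = 1 · 16807 = 16807 [KW]
E.g. (5,6,2,5,3,6) → sorted (2,3,5,5,6,6): b_1=2>1, not a PF.
6^6 − 16807 = 46656 − 16807 = 29849

29849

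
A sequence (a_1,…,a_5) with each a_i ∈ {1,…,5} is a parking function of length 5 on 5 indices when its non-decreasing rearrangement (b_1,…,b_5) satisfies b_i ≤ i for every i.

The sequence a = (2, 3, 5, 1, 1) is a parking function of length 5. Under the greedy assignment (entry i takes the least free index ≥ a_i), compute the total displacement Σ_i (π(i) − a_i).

3

Σπ = 15 ({1..5} each once); Σa = 2+3+5+1+1 = 12; disp = 15−12 = 3.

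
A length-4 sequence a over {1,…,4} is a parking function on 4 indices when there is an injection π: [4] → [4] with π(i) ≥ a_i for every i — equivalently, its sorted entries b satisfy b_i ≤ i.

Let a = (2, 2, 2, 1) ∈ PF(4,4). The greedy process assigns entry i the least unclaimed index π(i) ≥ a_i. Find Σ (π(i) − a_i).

3

Σπ(i) = 1+…+4 = 10; Σa = 2+2+2+1 = 7; disp = 10−7 = 3.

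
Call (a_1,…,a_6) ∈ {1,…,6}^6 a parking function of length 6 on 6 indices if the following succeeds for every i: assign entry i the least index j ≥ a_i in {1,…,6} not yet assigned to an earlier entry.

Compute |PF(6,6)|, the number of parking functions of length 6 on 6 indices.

16807

Count = (6+1−6)·(6+1)^{6−1} = 1·16807 = 16807 (Konheim–Weiss)
Check (2,2,5,3,2,1) → sorted (1,2,2,2,3,5): b_i ≤ i ∀i, a PF.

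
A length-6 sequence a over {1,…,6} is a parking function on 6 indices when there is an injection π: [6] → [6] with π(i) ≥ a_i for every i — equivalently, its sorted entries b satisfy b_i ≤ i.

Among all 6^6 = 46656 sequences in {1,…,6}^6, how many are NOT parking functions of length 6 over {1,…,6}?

29849

|PF| = (6−6+1)·(6+1)^(6−1) = 1×16807 = 16807 (Pollak)
Example (6,4,4,5,4,5) → sorted (4,4,4,5,5,6): b_1=4>1, not a PF.
Total 46656; non-PF = 46656−16807 = 29849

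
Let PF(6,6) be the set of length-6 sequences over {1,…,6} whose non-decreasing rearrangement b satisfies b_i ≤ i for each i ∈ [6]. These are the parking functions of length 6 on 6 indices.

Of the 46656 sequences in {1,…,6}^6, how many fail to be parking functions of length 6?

|PF(6,6)| = 1·7^5 = 1 · 16807 = 16807 (Pollak)
E.g. (1,5,6,3,6,2) → sorted (1,2,3,5,6,6): b_4=5>4, not a PF.
Total 46656; non-PF = 46656−16807 = 29849

29849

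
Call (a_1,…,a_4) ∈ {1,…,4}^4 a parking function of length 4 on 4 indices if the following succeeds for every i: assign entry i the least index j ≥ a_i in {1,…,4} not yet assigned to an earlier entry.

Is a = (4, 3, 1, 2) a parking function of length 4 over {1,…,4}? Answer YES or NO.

YES

Order a: b = (1, 2, 3, 4).
  b_1=1 ≤ 1
  b_2=2 ≤ 2
  b_3=3 ≤ 3
  b_4=4 ≤ 4
All bounds hold ⇒ YES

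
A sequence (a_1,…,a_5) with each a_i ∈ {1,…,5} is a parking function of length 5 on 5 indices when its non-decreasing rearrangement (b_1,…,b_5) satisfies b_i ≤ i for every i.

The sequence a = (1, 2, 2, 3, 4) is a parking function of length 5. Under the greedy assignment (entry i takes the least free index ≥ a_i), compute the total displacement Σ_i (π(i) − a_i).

3

Σπ = 5·6/2 = 15 (π permutes [5]); Σa = 1+2+2+3+4 = 12; disp = 15−12 = 3.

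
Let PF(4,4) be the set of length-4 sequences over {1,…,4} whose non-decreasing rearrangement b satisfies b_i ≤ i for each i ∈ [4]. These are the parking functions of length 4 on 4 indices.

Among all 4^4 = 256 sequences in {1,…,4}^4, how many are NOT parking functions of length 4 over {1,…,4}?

131

|PF(4,4)| = (4−4+1)·(4+1)^(4−1) = 1 · 125 = 125
Example (2,3,4,3) → sorted (2,3,3,4): b_1=2>1, not a PF.
Total 256; non-PF = 256−125 = 131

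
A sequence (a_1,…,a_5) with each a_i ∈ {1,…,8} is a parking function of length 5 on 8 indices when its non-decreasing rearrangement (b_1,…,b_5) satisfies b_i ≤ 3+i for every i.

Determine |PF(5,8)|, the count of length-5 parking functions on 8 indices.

26244

Count = (9−5)·9^(5−1) = 4·6561 = 26244 (Konheim–Weiss)
Example (4,8,1,4,7) → sorted (1,4,4,7,8): b_i ≤ 3+i ∀i, a PF.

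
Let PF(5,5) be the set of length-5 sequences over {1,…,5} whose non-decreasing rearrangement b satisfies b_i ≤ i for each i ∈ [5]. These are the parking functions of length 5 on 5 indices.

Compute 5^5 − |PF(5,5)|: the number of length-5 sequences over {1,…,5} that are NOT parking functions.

1829

|PF(5,5)| = (5−5+1)·(5+1)^(5−1) = 1·1296 = 1296 (Konheim–Weiss)
One tuple (2,1,5,1,5) → sorted (1,1,2,5,5): b_4=5>4, not a PF.
Total 3125; non-PF = 3125−1296 = 1829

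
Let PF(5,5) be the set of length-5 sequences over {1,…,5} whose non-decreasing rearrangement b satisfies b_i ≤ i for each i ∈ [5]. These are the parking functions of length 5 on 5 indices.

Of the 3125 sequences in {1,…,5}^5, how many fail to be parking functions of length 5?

1829

#PF = 1·6^4 = 1×1296 = 1296 (Pollak)
One tuple (3,2,2,3,2) → sorted (2,2,2,3,3): b_1=2>1, not a PF.
5^5 − 1296 = 3125 − 1296 = 1829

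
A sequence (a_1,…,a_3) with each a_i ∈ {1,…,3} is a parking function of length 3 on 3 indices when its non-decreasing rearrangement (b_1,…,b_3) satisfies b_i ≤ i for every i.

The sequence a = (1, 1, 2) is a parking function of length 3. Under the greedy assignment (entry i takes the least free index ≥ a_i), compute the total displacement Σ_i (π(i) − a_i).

Σπ = 6 ({1..3} each once); Σa = 1+1+2 = 4; disp = 6−4 = 2.

2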